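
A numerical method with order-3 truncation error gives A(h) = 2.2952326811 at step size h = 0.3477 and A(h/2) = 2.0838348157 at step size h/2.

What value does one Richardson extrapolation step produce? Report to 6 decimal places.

2.053635

Method order is 3; weight 2^3 = 8.
Numerator 8·A(h/2) − A(h) = 8·2.0838348157 − 2.2952326811 = 14.3754458445
Divide by 2^3 − 1 = 7.
14.3754458445 ÷ 7 = 2.0536351206
Correction |R − A(h/2)| = 3.020e-02; gap |A(h/2) − A(h)| = 2.114e-01.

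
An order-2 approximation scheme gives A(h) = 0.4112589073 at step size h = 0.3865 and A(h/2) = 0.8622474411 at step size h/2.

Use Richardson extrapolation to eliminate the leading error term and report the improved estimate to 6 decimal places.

1.012577

Leading term ∝ h^2; use weight 4 = 2^2.
A(h/2) − A(h) = 0.8622474411 − 0.4112589073 = 0.4509885338
Divide by 2^2 − 1 = 3: 0.4509885338/3 = 0.1503295113
R = 0.8622474411 + 0.1503295113 = 1.0125769524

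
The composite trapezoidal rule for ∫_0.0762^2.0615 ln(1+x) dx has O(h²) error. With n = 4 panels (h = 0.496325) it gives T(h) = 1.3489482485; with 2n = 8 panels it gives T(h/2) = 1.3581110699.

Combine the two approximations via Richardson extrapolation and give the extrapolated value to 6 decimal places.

Leading term ∝ h^2; use weight 4 = 2^2.
4·1.3581110699 = 5.4324442796; 5.4324442796 − 1.3489482485 = 4.0834960311
Divide by 2^2 − 1 = 3.
Result: 1.3611653437
Correction |R − A(h/2)| = 3.054e-03; gap |A(h/2) − A(h)| = 9.163e-03.

1.361165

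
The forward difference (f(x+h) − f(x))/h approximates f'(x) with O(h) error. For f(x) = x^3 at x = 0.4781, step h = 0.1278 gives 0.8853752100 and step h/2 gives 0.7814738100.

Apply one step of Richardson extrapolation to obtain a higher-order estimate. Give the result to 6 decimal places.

0.677572

r = 1: numerator weight 2, denominator 1.
Top: 2(0.7814738100) − (0.8853752100) = 0.6775724100
Denominator 2 − 1 = 1.
(2*0.7814738100 − 0.8853752100)/(2 − 1) = 0.6775724100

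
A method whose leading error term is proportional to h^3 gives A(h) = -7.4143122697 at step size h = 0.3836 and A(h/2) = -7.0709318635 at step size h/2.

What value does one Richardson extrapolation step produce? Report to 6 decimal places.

Order 3 gives 2^r = 8 and 2^r − 1 = 7.
8*(-7.0709318635) = -56.5674549080; (-56.5674549080) − (-7.4143122697) = -49.1531426383
(8*(-7.0709318635) − (-7.4143122697))/(8 − 1) = -7.0218775198
Shift from A(h/2): +0.0490543437.

-7.021878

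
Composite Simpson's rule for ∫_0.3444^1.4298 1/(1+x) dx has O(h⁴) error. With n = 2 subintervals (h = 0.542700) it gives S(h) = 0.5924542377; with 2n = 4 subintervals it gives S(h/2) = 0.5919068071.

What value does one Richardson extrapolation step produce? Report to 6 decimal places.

Method order is 4; weight 2^4 = 16.
2^4·A(h/2) = 9.4705089136; minus A(h) gives 8.8780546759.
Divide by 2^4 − 1 = 15.
8.8780546759 ÷ 15 = 0.5918703117

0.591870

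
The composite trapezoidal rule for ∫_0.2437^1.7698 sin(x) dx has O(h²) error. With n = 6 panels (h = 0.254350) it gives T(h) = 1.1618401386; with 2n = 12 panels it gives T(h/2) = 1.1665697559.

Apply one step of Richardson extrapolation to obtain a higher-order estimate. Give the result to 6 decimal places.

r = 2, so 2^r = 4.
4×1.1665697559 − 1.1618401386 = 3.5044388850
Denominator 4 − 1 = 3.
Result: 1.1681462950

1.168146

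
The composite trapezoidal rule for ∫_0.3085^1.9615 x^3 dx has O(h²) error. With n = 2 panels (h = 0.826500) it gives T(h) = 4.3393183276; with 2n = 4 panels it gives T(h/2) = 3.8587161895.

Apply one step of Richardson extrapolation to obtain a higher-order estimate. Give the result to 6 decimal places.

3.698515

With r = 2 the leading error scales as h^2, so the weight is 2^2 = 4.
2^2·A(h/2) = 15.4348647580; minus A(h) gives 11.0955464304.
11.0955464304 ÷ 3 = 3.6985154768
Gap between inputs: 4.806e-01; correction applied: −0.1602007127.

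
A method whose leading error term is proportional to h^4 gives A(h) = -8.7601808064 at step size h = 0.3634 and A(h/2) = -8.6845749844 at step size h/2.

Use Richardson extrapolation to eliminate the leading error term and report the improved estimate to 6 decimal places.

Leading term ∝ h^4; use weight 16 = 2^4.
Numerator 16×A(h/2) − A(h) = 16×(-8.6845749844) − (-8.7601808064) = -130.1930189440
R = (-130.1930189440)/15 = -8.6795345963
Gap between inputs: 7.561e-02; correction applied: +0.0050403881.

-8.679535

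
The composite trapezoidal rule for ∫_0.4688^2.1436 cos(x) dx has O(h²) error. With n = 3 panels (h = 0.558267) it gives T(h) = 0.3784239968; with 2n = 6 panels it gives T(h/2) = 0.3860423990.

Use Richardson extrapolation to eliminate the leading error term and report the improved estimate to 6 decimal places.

0.388582

Order 2 gives 2^r = 4 and 2^r − 1 = 3.
Numerator 4×A(h/2) − A(h) = 4×0.3860423990 − 0.3784239968 = 1.1657455992
Extrapolated: 1.1657455992 / 3 = 0.3885818664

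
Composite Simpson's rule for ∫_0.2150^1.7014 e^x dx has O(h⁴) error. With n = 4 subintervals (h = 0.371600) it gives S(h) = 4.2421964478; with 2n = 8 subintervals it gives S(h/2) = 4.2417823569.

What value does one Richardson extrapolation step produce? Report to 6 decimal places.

4.241755

Error is O(h^4); halving h shrinks it by 2^4 = 16.
16×4.2417823569 = 67.8685177104; subtract 4.2421964478 → 63.6263212626
Divide by 2^4 − 1 = 15.
Extrapolated: 63.6263212626 / 15 = 4.2417547508
Correction |R − A(h/2)| = 2.761e-05; gap |A(h/2) − A(h)| = 4.141e-04.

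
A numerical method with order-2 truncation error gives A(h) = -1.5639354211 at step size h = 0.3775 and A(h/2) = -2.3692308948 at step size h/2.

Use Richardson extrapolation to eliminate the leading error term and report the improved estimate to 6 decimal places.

The method has order 2: 2^2 = 4.
4×(-2.3692308948) = -9.4769235792; (-9.4769235792) − (-1.5639354211) = -7.9129881581
Denominator 4 − 1 = 3.
Result: -2.6376627194

-2.637663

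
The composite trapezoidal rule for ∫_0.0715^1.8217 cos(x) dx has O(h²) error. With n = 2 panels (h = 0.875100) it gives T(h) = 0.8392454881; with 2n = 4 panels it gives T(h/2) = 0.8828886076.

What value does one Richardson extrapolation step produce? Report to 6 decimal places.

0.897436

Error is O(h^2); halving h shrinks it by 2^2 = 4.
Top: 4(0.8828886076) − (0.8392454881) = 2.6923089423
R = 2.6923089423/3 = 0.8974363141
Shift from A(h/2): +0.0145477065.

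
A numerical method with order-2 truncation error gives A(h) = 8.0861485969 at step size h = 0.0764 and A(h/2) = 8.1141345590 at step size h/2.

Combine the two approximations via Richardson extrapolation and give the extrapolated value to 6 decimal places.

With r = 2 the leading error scales as h^2, so the weight is 2^2 = 4.
2^2·A(h/2) = 32.4565382360; minus A(h) gives 24.3703896391.
Extrapolated: 24.3703896391 / 3 = 8.1234632130
Gap between inputs: 2.799e-02; correction applied: +0.0093286540.

8.123463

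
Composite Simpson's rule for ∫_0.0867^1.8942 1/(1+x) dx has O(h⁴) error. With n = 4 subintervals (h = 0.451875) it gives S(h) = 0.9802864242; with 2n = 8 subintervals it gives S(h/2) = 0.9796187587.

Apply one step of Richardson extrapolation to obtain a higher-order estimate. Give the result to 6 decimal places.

0.979574

With r = 4 the leading error scales as h^4, so the weight is 2^4 = 16.
Numerator 16×A(h/2) − A(h) = 16×0.9796187587 − 0.9802864242 = 14.6936137150
Denominator 16 − 1 = 15.
So the Richardson estimate is 0.9795742477.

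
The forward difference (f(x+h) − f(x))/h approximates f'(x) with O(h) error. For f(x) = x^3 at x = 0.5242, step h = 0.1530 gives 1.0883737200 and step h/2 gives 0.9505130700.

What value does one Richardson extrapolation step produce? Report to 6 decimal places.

0.812652

r = 1, so 2^r = 2.
2^1*A(h/2) = 1.9010261400; minus A(h) gives 0.8126524200.
Denominator 2 − 1 = 1.
Result: 0.8126524200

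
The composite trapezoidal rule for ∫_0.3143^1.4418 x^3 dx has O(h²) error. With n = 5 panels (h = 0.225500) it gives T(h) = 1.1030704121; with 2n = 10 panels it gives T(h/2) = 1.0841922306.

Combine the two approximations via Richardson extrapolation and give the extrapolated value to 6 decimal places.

1.077900

With r = 2 the leading error scales as h^2, so the weight is 2^2 = 4.
Numerator 4 × A(h/2) − A(h) = 4 × 1.0841922306 − 1.1030704121 = 3.2336985103
Denominator 4 − 1 = 3.
So the Richardson estimate is 1.0778995034.
Gap between inputs: 1.888e-02; correction applied: −0.0062927272.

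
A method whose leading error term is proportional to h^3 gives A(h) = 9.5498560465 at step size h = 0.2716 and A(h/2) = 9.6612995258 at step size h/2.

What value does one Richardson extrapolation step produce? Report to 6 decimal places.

9.677220

r = 3: numerator weight 8, denominator 7.
2^3*A(h/2) = 77.2903962064; minus A(h) gives 67.7405401599.
Denominator 8 − 1 = 7.
R = 67.7405401599/7 = 9.6772200228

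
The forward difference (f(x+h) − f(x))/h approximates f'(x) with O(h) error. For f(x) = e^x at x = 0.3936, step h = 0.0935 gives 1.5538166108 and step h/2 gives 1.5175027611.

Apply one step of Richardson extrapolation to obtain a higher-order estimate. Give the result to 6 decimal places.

1.481189

Error is O(h^1); halving h shrinks it by 2^1 = 2.
Top: 2(1.5175027611) − (1.5538166108) = 1.4811889114
R = 1.4811889114/1 = 1.4811889114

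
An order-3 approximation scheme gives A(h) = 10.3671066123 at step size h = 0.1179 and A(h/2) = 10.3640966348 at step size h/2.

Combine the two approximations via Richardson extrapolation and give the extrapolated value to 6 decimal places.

10.363667

Leading term ∝ h^3; use weight 8 = 2^3.
A(h/2) − A(h) = 10.3640966348 − 10.3671066123 = -0.0030099775
Correction (A(h/2) − A(h))/(8 − 1) = (-0.0030099775)/7 = -0.0004299968
R = 10.3640966348 − 0.0004299968 = 10.3636666380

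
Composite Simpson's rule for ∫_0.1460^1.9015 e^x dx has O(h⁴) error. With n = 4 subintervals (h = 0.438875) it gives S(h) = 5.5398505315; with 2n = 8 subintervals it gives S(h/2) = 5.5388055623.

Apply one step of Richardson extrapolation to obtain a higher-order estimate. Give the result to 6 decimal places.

5.538736

With r = 4 the leading error scales as h^4, so the weight is 2^4 = 16.
Weighted: 88.6208889968 − 5.5398505315 = 83.0810384653
R = 83.0810384653/15 = 5.5387358977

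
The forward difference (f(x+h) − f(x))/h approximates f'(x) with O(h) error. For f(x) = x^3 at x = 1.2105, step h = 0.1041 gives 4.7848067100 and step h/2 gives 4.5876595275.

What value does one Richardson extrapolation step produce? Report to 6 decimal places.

4.390512

r = 1, so 2^r = 2.
A(h/2) − A(h) = 4.5876595275 − 4.7848067100 = -0.1971471825
Correction (A(h/2) − A(h))/(2 − 1) = (-0.1971471825)/1 = -0.1971471825
R = 4.5876595275 − 0.1971471825 = 4.3905123450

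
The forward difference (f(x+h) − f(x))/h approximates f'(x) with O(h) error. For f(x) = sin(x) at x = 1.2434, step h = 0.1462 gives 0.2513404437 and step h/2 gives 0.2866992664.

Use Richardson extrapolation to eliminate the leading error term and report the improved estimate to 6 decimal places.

r = 1: numerator weight 2, denominator 1.
2·0.2866992664 = 0.5733985328; 0.5733985328 − 0.2513404437 = 0.3220580891
Denominator 2 − 1 = 1.
Extrapolated: 0.3220580891 / 1 = 0.3220580891

0.322058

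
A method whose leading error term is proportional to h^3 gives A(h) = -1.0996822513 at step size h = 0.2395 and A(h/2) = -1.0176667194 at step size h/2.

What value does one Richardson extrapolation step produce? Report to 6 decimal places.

-1.005950

Method order is 3; weight 2^3 = 8.
8 × (-1.0176667194) = -8.1413337552; (-8.1413337552) − (-1.0996822513) = -7.0416515039
Divide by 2^3 − 1 = 7.
Extrapolated: (-7.0416515039) / 7 = -1.0059502148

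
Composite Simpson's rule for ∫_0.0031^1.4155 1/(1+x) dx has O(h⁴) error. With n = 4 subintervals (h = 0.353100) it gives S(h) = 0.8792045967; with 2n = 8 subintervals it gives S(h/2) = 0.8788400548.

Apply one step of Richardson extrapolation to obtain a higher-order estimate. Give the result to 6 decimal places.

0.878816

Leading term ∝ h^4; use weight 16 = 2^4.
16*0.8788400548 = 14.0614408768; subtract 0.8792045967 → 13.1822362801
Divide by 2^4 − 1 = 15.
Result: 0.8788157520
Correction |R − A(h/2)| = 2.430e-05; gap |A(h/2) − A(h)| = 3.645e-04.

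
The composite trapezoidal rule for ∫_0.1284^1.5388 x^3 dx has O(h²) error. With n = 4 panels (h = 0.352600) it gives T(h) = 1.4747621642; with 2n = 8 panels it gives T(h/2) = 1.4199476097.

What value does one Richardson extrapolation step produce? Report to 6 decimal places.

1.401676

Error is O(h^2); halving h shrinks it by 2^2 = 4.
2^2*A(h/2) = 5.6797904388; minus A(h) gives 4.2050282746.
Denominator 4 − 1 = 3.
(4*1.4199476097 − 1.4747621642)/(4 − 1) = 1.4016760915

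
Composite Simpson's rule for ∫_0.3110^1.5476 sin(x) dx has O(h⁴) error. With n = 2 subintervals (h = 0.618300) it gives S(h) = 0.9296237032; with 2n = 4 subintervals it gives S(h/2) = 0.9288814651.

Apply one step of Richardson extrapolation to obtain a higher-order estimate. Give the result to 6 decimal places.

Order 4 gives 2^r = 16 and 2^r − 1 = 15.
Top: 16(0.9288814651) − (0.9296237032) = 13.9324797384
13.9324797384 ÷ 15 = 0.9288319826

0.928832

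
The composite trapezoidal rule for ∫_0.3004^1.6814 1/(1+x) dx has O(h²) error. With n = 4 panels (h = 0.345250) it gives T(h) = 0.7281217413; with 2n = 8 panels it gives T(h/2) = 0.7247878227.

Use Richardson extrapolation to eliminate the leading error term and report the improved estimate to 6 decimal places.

0.723677

r = 2: numerator weight 4, denominator 3.
4*0.7247878227 = 2.8991512908; subtract 0.7281217413 → 2.1710295495
Divide by 2^2 − 1 = 3.
Result: 0.7236765165
Gap between inputs: 3.334e-03; correction applied: −0.0011113062.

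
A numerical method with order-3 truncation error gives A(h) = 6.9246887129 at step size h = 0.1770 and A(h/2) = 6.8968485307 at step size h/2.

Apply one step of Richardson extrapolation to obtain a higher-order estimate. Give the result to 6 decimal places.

With r = 3 the leading error scales as h^3, so the weight is 2^3 = 8.
2^3*A(h/2) = 55.1747882456; minus A(h) gives 48.2500995327.
R = 48.2500995327/7 = 6.8928713618
Correction |R − A(h/2)| = 3.977e-03; gap |A(h/2) − A(h)| = 2.784e-02.

6.892871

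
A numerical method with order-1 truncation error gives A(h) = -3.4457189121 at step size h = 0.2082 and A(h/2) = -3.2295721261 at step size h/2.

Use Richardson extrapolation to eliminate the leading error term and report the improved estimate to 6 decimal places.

-3.013425

With r = 1 the leading error scales as h^1, so the weight is 2^1 = 2.
Weighted: (-6.4591442522) − (-3.4457189121) = -3.0134253401
Extrapolated: (-3.0134253401) / 1 = -3.0134253401
Gap between inputs: 2.161e-01; correction applied: +0.2161467860.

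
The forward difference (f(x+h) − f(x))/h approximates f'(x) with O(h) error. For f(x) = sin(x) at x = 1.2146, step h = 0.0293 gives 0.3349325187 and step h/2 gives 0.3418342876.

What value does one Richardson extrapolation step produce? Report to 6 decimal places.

0.348736

r = 1, so 2^r = 2.
2×0.3418342876 = 0.6836685752; 0.6836685752 − 0.3349325187 = 0.3487360565
R = 0.3487360565/1 = 0.3487360565
Shift from A(h/2): +0.0069017689.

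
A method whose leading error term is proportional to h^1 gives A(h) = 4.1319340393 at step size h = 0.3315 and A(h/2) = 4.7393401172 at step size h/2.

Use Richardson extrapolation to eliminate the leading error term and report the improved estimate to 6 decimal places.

5.346746

Leading term ∝ h^1; use weight 2 = 2^1.
Difference of the inputs: 4.7393401172 − 4.1319340393 = 0.6074060779
Divide by 2^1 − 1 = 1: 0.6074060779/1 = 0.6074060779
R = 4.7393401172 + 0.6074060779 = 5.3467461951
Gap between inputs: 6.074e-01; correction applied: +0.6074060779.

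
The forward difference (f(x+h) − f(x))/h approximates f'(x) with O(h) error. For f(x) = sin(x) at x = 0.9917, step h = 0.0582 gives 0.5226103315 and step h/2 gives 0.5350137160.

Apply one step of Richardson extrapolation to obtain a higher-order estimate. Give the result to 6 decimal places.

With r = 1 the leading error scales as h^1, so the weight is 2^1 = 2.
Numerator 2·A(h/2) − A(h) = 2·0.5350137160 − 0.5226103315 = 0.5474171005
Denominator 2 − 1 = 1.
Result: 0.5474171005
Correction |R − A(h/2)| = 1.240e-02; gap |A(h/2) − A(h)| = 1.240e-02.

0.547417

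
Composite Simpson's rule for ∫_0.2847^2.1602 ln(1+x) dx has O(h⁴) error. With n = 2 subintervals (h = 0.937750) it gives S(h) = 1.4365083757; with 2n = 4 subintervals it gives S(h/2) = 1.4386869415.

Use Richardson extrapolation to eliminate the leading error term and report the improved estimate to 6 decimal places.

r = 4: numerator weight 16, denominator 15.
Numerator 16·A(h/2) − A(h) = 16·1.4386869415 − 1.4365083757 = 21.5824826883
21.5824826883 ÷ 15 = 1.4388321792

1.438832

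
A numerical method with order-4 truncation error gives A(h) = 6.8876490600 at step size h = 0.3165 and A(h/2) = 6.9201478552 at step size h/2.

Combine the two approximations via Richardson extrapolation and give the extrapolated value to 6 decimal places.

With r = 4 the leading error scales as h^4, so the weight is 2^4 = 16.
16·6.9201478552 − 6.8876490600 = 103.8347166232
Denominator 16 − 1 = 15.
(16·6.9201478552 − 6.8876490600)/(16 − 1) = 6.9223144415

6.922314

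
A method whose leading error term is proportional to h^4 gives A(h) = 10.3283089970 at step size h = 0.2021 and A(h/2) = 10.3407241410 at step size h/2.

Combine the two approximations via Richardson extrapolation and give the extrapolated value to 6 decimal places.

10.341552

The method has order 4: 2^4 = 16.
2^4 × A(h/2) = 165.4515862560; minus A(h) gives 155.1232772590.
(16 × 10.3407241410 − 10.3283089970)/(16 − 1) = 10.3415518173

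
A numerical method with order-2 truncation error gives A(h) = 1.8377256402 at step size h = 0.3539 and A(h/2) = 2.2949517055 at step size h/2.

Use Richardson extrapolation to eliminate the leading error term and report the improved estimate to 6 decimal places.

With r = 2 the leading error scales as h^2, so the weight is 2^2 = 4.
Difference of the inputs: 2.2949517055 − 1.8377256402 = 0.4572260653
Correction (A(h/2) − A(h))/(4 − 1) = 0.4572260653/3 = 0.1524086884
R = A(h/2) + (A(h/2) − A(h))/3 = 2.2949517055 + 0.1524086884 = 2.4473603939

2.447360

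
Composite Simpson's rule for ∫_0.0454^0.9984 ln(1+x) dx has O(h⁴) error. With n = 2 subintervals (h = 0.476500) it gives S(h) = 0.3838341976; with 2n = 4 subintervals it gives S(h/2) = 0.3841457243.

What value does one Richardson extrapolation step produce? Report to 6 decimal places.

Method order is 4; weight 2^4 = 16.
Top: 16(0.3841457243) − (0.3838341976) = 5.7624973912
5.7624973912 ÷ 15 = 0.3841664927
Shift from A(h/2): +0.0000207684.

0.384166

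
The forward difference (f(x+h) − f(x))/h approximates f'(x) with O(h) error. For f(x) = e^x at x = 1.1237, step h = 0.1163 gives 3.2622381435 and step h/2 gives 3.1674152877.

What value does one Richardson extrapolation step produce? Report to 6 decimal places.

r = 1, so 2^r = 2.
Top: 2(3.1674152877) − (3.2622381435) = 3.0725924319
Divide by 2^1 − 1 = 1.
R = 3.0725924319/1 = 3.0725924319
Correction |R − A(h/2)| = 9.482e-02; gap |A(h/2) − A(h)| = 9.482e-02.

3.072592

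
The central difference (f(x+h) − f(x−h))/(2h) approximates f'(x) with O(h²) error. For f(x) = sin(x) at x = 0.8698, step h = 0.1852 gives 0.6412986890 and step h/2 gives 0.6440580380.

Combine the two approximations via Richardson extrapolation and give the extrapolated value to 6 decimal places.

The method has order 2: 2^2 = 4.
Weighted: 2.5762321520 − 0.6412986890 = 1.9349334630
Denominator 4 − 1 = 3.
1.9349334630 ÷ 3 = 0.6449778210

0.644978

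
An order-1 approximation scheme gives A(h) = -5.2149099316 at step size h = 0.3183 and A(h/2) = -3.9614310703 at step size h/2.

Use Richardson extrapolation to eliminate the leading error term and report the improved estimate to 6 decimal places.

-2.707952

r = 1, so 2^r = 2.
2×(-3.9614310703) = -7.9228621406; subtract (-5.2149099316) → -2.7079522090
Denominator 2 − 1 = 1.
Result: -2.7079522090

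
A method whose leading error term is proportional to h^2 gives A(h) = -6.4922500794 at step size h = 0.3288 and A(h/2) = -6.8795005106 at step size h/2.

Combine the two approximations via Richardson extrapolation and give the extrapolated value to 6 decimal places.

Order 2 gives 2^r = 4 and 2^r − 1 = 3.
4*(-6.8795005106) − (-6.4922500794) = -21.0257519630
Divide by 2^2 − 1 = 3.
Extrapolated: (-21.0257519630) / 3 = -7.0085839877

-7.008584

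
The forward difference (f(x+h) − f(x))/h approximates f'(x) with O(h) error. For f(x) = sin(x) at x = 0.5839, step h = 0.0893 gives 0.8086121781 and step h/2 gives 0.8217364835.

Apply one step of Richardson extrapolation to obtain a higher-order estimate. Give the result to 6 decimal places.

0.834861

Leading term ∝ h^1; use weight 2 = 2^1.
2×0.8217364835 − 0.8086121781 = 0.8348607889
0.8348607889 ÷ 1 = 0.8348607889
Shift from A(h/2): +0.0131243054.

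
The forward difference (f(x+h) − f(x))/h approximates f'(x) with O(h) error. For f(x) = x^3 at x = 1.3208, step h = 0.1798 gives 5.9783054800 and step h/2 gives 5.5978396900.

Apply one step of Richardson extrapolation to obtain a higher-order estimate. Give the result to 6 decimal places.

The method has order 1: 2^1 = 2.
2 × 5.5978396900 = 11.1956793800; 11.1956793800 − 5.9783054800 = 5.2173739000
(2 × 5.5978396900 − 5.9783054800)/(2 − 1) = 5.2173739000
Correction |R − A(h/2)| = 3.805e-01; gap |A(h/2) − A(h)| = 3.805e-01.

5.217374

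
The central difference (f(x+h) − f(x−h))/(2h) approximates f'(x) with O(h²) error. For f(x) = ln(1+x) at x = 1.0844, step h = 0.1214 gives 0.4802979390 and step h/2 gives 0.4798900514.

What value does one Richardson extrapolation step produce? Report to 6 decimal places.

0.479754

The method has order 2: 2^2 = 4.
4*0.4798900514 = 1.9195602056; 1.9195602056 − 0.4802979390 = 1.4392622666
R = 1.4392622666/3 = 0.4797540889
Shift from A(h/2): −0.0001359625.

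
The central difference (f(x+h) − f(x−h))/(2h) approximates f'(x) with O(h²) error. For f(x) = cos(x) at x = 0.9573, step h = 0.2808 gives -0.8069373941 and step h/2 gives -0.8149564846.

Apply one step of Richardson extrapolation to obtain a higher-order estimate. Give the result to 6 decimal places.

Leading term ∝ h^2; use weight 4 = 2^2.
4*(-0.8149564846) = -3.2598259384; (-3.2598259384) − (-0.8069373941) = -2.4528885443
Divide by 2^2 − 1 = 3.
(4*(-0.8149564846) − (-0.8069373941))/(4 − 1) = -0.8176295148
Gap between inputs: 8.019e-03; correction applied: −0.0026730302.

-0.817630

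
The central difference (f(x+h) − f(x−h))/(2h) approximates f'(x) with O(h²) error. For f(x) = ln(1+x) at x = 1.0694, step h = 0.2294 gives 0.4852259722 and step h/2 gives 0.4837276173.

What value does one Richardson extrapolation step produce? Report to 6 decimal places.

Order 2 gives 2^r = 4 and 2^r − 1 = 3.
A(h/2) − A(h) = 0.4837276173 − 0.4852259722 = -0.0014983549
Correction (A(h/2) − A(h))/(4 − 1) = (-0.0014983549)/3 = -0.0004994516
R = A(h/2) + (A(h/2) − A(h))/3 = 0.4837276173 − 0.0004994516 = 0.4832281657

0.483228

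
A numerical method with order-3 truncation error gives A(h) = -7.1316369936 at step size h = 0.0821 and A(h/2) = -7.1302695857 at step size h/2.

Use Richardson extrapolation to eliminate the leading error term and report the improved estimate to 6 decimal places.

Error is O(h^3); halving h shrinks it by 2^3 = 8.
8×(-7.1302695857) = -57.0421566856; (-57.0421566856) − (-7.1316369936) = -49.9105196920
R = (-49.9105196920)/7 = -7.1300742417
Gap between inputs: 1.367e-03; correction applied: +0.0001953440.

-7.130074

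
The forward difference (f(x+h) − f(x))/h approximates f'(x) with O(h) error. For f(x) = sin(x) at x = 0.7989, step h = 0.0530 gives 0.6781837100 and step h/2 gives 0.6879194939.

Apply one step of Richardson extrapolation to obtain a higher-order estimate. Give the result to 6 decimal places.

0.697655

The method has order 1: 2^1 = 2.
Numerator 2 × A(h/2) − A(h) = 2 × 0.6879194939 − 0.6781837100 = 0.6976552778
Divide by 2^1 − 1 = 1.
So the Richardson estimate is 0.6976552778.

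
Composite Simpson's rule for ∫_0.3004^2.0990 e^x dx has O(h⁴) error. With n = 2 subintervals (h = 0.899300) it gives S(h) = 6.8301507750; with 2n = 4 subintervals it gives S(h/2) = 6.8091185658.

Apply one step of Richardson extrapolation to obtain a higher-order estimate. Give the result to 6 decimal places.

r = 4: numerator weight 16, denominator 15.
Top: 16(6.8091185658) − (6.8301507750) = 102.1157462778
R = 102.1157462778/15 = 6.8077164185

6.807716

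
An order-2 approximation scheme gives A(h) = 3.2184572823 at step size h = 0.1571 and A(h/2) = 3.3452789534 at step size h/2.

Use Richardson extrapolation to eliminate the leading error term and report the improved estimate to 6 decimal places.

r = 2, so 2^r = 4.
2^2 × A(h/2) = 13.3811158136; minus A(h) gives 10.1626585313.
10.1626585313 ÷ 3 = 3.3875528438
Gap between inputs: 1.268e-01; correction applied: +0.0422738904.

3.387553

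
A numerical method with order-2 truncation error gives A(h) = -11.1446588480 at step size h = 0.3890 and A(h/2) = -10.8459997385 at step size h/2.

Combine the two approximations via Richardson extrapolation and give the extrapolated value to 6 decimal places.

The method has order 2: 2^2 = 4.
Weighted: (-43.3839989540) − (-11.1446588480) = -32.2393401060
R = (-32.2393401060)/3 = -10.7464467020
Shift from A(h/2): +0.0995530365.

-10.746447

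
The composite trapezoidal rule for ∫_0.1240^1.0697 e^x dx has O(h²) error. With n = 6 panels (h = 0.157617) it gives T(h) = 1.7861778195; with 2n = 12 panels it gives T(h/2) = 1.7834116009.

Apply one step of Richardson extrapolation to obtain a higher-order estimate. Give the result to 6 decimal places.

1.782490

The method has order 2: 2^2 = 4.
Numerator 4·A(h/2) − A(h) = 4·1.7834116009 − 1.7861778195 = 5.3474685841
Denominator 4 − 1 = 3.
(4·1.7834116009 − 1.7861778195)/(4 − 1) = 1.7824895280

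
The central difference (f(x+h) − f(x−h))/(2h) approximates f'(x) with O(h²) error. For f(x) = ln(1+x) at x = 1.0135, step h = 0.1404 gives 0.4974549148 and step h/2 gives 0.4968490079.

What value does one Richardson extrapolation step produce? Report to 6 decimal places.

0.496647

With r = 2 the leading error scales as h^2, so the weight is 2^2 = 4.
Difference of the inputs: 0.4968490079 − 0.4974549148 = -0.0006059069
Divide by 2^2 − 1 = 3: (-0.0006059069)/3 = -0.0002019690
R = A(h/2) + (A(h/2) − A(h))/3 = 0.4968490079 − 0.0002019690 = 0.4966470389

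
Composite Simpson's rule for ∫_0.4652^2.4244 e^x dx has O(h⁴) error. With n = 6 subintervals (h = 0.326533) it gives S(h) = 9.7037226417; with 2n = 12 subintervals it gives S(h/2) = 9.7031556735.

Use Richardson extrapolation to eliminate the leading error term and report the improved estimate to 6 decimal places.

The method has order 4: 2^4 = 16.
2^4*A(h/2) = 155.2504907760; minus A(h) gives 145.5467681343.
Denominator 16 − 1 = 15.
Extrapolated: 145.5467681343 / 15 = 9.7031178756
Gap between inputs: 5.670e-04; correction applied: −0.0000377979.

9.703118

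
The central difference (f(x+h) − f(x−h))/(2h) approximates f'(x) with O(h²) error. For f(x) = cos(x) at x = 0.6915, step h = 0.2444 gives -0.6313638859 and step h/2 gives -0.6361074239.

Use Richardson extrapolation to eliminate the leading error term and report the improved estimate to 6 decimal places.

With r = 2 the leading error scales as h^2, so the weight is 2^2 = 4.
2^2*A(h/2) = -2.5444296956; minus A(h) gives -1.9130658097.
(-1.9130658097) ÷ 3 = -0.6376886032

-0.637689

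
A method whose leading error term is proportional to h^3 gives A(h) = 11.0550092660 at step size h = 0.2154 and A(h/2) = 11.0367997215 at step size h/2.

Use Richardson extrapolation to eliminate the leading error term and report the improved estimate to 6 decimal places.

r = 3, so 2^r = 8.
8·11.0367997215 − 11.0550092660 = 77.2393885060
Divide by 2^3 − 1 = 7.
So the Richardson estimate is 11.0341983580.

11.034198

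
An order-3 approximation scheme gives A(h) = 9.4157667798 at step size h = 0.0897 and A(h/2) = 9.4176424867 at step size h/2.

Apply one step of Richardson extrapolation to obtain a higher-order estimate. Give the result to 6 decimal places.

9.417910

The method has order 3: 2^3 = 8.
8*9.4176424867 = 75.3411398936; 75.3411398936 − 9.4157667798 = 65.9253731138
Extrapolated: 65.9253731138 / 7 = 9.4179104448
Correction |R − A(h/2)| = 2.680e-04; gap |A(h/2) − A(h)| = 1.876e-03.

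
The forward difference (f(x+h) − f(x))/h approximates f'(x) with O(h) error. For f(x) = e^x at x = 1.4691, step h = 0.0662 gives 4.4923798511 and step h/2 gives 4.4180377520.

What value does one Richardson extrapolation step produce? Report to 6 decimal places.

4.343696

Error is O(h^1); halving h shrinks it by 2^1 = 2.
2*4.4180377520 = 8.8360755040; subtract 4.4923798511 → 4.3436956529
R = 4.3436956529/1 = 4.3436956529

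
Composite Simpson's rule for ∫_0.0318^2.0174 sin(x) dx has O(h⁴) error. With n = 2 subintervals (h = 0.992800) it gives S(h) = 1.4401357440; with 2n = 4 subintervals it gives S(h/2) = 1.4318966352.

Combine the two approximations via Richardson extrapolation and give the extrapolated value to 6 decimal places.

1.431347

With r = 4 the leading error scales as h^4, so the weight is 2^4 = 16.
Difference of the inputs: 1.4318966352 − 1.4401357440 = -0.0082391088
Correction (A(h/2) − A(h))/(16 − 1) = (-0.0082391088)/15 = -0.0005492739
R = 1.4318966352 − 0.0005492739 = 1.4313473613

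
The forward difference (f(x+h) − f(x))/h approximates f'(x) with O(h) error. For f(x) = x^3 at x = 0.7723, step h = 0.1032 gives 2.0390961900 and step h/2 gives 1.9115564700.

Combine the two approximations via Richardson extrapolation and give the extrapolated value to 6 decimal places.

1.784017

With r = 1 the leading error scales as h^1, so the weight is 2^1 = 2.
Numerator 2*A(h/2) − A(h) = 2*1.9115564700 − 2.0390961900 = 1.7840167500
Extrapolated: 1.7840167500 / 1 = 1.7840167500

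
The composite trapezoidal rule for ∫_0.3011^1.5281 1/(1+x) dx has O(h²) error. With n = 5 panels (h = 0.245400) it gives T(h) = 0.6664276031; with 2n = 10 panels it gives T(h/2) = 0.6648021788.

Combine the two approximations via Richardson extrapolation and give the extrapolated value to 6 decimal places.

0.664260

Leading term ∝ h^2; use weight 4 = 2^2.
2^2*A(h/2) = 2.6592087152; minus A(h) gives 1.9927811121.
Divide by 2^2 − 1 = 3.
R = 1.9927811121/3 = 0.6642603707
Gap between inputs: 1.625e-03; correction applied: −0.0005418081.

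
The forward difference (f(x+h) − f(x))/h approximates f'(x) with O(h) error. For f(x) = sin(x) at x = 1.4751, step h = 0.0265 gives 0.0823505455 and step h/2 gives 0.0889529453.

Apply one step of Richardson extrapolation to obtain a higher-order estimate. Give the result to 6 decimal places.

0.095555

Method order is 1; weight 2^1 = 2.
2^1×A(h/2) = 0.1779058906; minus A(h) gives 0.0955553451.
Divide by 2^1 − 1 = 1.
Result: 0.0955553451
Correction |R − A(h/2)| = 6.602e-03; gap |A(h/2) − A(h)| = 6.602e-03.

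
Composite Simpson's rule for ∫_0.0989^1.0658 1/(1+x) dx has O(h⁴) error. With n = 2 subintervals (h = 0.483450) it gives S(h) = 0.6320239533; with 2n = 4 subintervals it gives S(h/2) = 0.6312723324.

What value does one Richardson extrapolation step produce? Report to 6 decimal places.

With r = 4 the leading error scales as h^4, so the weight is 2^4 = 16.
16*0.6312723324 − 0.6320239533 = 9.4683333651
Divide by 2^4 − 1 = 15.
9.4683333651 ÷ 15 = 0.6312222243

0.631222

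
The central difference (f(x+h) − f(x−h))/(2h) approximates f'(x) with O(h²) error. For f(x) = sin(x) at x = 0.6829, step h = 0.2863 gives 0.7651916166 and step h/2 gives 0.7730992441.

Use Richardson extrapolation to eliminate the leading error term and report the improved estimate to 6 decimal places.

0.775735

r = 2: numerator weight 4, denominator 3.
Weighted: 3.0923969764 − 0.7651916166 = 2.3272053598
2.3272053598 ÷ 3 = 0.7757351199
Gap between inputs: 7.908e-03; correction applied: +0.0026358758.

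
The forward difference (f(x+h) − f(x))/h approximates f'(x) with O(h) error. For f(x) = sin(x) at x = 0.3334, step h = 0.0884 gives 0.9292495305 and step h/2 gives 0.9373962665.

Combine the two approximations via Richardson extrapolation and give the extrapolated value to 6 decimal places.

0.945543

Method order is 1; weight 2^1 = 2.
Top: 2(0.9373962665) − (0.9292495305) = 0.9455430025
Denominator 2 − 1 = 1.
0.9455430025 ÷ 1 = 0.9455430025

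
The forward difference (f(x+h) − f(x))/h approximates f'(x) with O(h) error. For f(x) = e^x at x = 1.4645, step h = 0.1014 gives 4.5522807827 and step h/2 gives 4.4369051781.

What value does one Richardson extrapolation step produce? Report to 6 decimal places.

4.321530

Order 1 gives 2^r = 2 and 2^r − 1 = 1.
2^1×A(h/2) = 8.8738103562; minus A(h) gives 4.3215295735.
4.3215295735 ÷ 1 = 4.3215295735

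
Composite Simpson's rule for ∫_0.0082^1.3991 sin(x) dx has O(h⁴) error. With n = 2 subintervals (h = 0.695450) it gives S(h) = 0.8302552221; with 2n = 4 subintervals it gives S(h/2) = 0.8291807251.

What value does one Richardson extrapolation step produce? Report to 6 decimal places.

0.829109

r = 4, so 2^r = 16.
16 × 0.8291807251 − 0.8302552221 = 12.4366363795
Extrapolated: 12.4366363795 / 15 = 0.8291090920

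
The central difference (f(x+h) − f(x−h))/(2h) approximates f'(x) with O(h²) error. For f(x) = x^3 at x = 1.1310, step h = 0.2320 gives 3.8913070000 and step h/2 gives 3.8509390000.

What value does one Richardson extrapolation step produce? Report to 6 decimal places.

3.837483

r = 2, so 2^r = 4.
4·3.8509390000 = 15.4037560000; subtract 3.8913070000 → 11.5124490000
Denominator 4 − 1 = 3.
Extrapolated: 11.5124490000 / 3 = 3.8374830000
Shift from A(h/2): −0.0134560000.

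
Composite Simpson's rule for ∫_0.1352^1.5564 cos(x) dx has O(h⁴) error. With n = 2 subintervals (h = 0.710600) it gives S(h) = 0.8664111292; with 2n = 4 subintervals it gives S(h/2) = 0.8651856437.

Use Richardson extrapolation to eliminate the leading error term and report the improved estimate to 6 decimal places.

0.865104

The method has order 4: 2^4 = 16.
Difference of the inputs: 0.8651856437 − 0.8664111292 = -0.0012254855
Correction (A(h/2) − A(h))/(16 − 1) = (-0.0012254855)/15 = -0.0000816990
R = 0.8651856437 − 0.0000816990 = 0.8651039447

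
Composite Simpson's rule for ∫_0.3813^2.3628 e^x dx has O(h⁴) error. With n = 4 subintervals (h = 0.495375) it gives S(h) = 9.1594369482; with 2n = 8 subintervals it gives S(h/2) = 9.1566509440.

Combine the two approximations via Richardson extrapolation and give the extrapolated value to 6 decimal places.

9.156465

The method has order 4: 2^4 = 16.
Difference of the inputs: 9.1566509440 − 9.1594369482 = -0.0027860042
Divide by 2^4 − 1 = 15: (-0.0027860042)/15 = -0.0001857336
R = A(h/2) + (A(h/2) − A(h))/15 = 9.1566509440 − 0.0001857336 = 9.1564652104
Gap between inputs: 2.786e-03; correction applied: −0.0001857336.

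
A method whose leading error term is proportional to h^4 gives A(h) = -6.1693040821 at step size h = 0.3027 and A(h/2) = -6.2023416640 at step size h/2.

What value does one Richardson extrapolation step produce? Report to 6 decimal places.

-6.204544

r = 4, so 2^r = 16.
16×(-6.2023416640) = -99.2374666240; (-99.2374666240) − (-6.1693040821) = -93.0681625419
Denominator 16 − 1 = 15.
So the Richardson estimate is -6.2045441695.
Correction |R − A(h/2)| = 2.203e-03; gap |A(h/2) − A(h)| = 3.304e-02.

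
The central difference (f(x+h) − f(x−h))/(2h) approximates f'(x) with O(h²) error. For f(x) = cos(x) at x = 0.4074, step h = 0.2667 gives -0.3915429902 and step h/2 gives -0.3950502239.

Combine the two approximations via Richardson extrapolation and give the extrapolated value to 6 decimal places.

r = 2, so 2^r = 4.
Weighted: (-1.5802008956) − (-0.3915429902) = -1.1886579054
Denominator 4 − 1 = 3.
R = (-1.1886579054)/3 = -0.3962193018
Correction |R − A(h/2)| = 1.169e-03; gap |A(h/2) − A(h)| = 3.507e-03.

-0.396219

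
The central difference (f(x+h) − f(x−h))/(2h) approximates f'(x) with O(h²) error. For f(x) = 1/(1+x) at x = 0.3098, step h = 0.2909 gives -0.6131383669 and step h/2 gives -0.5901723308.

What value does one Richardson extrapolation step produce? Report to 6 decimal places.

-0.582517

r = 2, so 2^r = 4.
Weighted: (-2.3606893232) − (-0.6131383669) = -1.7475509563
R = (-1.7475509563)/3 = -0.5825169854
Correction |R − A(h/2)| = 7.655e-03; gap |A(h/2) − A(h)| = 2.297e-02.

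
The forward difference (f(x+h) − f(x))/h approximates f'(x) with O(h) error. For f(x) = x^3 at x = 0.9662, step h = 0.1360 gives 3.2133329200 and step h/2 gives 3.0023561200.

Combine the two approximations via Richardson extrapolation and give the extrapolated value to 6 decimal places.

2.791379

With r = 1 the leading error scales as h^1, so the weight is 2^1 = 2.
2×3.0023561200 = 6.0047122400; subtract 3.2133329200 → 2.7913793200
2.7913793200 ÷ 1 = 2.7913793200
Correction |R − A(h/2)| = 2.110e-01; gap |A(h/2) − A(h)| = 2.110e-01.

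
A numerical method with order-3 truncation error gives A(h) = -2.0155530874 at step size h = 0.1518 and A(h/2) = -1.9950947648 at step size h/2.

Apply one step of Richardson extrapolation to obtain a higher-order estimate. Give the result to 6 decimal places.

-1.992172

With r = 3 the leading error scales as h^3, so the weight is 2^3 = 8.
Numerator 8*A(h/2) − A(h) = 8*(-1.9950947648) − (-2.0155530874) = -13.9452050310
Denominator 8 − 1 = 7.
Extrapolated: (-13.9452050310) / 7 = -1.9921721473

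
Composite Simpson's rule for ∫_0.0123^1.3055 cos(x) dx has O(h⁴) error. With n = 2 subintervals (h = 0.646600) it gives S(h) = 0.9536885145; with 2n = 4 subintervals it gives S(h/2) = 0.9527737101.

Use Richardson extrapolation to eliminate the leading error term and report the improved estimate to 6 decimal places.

Method order is 4; weight 2^4 = 16.
16 × 0.9527737101 = 15.2443793616; subtract 0.9536885145 → 14.2906908471
14.2906908471 ÷ 15 = 0.9527127231
Gap between inputs: 9.148e-04; correction applied: −0.0000609870.

0.952713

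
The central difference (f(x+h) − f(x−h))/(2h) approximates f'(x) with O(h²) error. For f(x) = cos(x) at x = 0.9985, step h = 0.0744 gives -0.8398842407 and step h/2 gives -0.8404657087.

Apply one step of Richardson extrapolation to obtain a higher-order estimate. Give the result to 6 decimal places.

Method order is 2; weight 2^2 = 4.
4 × (-0.8404657087) = -3.3618628348; subtract (-0.8398842407) → -2.5219785941
(-2.5219785941) ÷ 3 = -0.8406595314

-0.840660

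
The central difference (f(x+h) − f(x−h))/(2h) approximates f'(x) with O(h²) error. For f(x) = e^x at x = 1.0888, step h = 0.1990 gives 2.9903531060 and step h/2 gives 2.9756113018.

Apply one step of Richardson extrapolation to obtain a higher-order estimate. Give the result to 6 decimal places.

2.970697

The method has order 2: 2^2 = 4.
Numerator 4 × A(h/2) − A(h) = 4 × 2.9756113018 − 2.9903531060 = 8.9120921012
Divide by 2^2 − 1 = 3.
R = 8.9120921012/3 = 2.9706973671
Correction |R − A(h/2)| = 4.914e-03; gap |A(h/2) − A(h)| = 1.474e-02.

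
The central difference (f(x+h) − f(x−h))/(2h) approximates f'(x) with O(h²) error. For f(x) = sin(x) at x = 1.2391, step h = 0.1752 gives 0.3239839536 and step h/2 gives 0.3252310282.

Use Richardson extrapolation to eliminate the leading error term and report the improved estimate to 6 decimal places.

0.325647

Method order is 2; weight 2^2 = 4.
4 × 0.3252310282 = 1.3009241128; subtract 0.3239839536 → 0.9769401592
Extrapolated: 0.9769401592 / 3 = 0.3256467197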